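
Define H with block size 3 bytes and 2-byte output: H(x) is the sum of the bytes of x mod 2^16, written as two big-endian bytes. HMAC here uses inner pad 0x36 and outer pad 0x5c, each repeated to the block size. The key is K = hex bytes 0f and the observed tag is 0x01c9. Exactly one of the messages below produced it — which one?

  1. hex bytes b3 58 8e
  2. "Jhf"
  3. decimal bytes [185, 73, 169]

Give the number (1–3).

2

Key hex bytes 0f is 1 byte ≤ B = 3; zero-pad to 3 bytes: K' = 0f 00 00.
K' ⊕ ipad = 39 36 36; K' ⊕ opad = 53 5c 5c.
m1: inner = H(39 36 36 b3 58 8e) = 02 3e; tag = H(53 5c 5c 02 3e) = 014b
m2: inner = H(39 36 36 4a 68 66) = 01 bd; tag = H(53 5c 5c 01 bd) = 01c9 ← matches
m3: inner = H(39 36 36 b9 49 a9) = 02 50; tag = H(53 5c 5c 02 50) = 015d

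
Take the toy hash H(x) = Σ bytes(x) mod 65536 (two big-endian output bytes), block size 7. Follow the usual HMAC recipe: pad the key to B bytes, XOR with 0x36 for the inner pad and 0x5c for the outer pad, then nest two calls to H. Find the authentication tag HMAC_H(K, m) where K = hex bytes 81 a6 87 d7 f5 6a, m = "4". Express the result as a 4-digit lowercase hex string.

04de

Key hex bytes 81 a6 87 d7 f5 6a is 6 bytes ≤ B = 7; zero-pad to 7 bytes: K' = 81 a6 87 d7 f5 6a 00.
K' ⊕ ipad = b7 90 b1 e1 c3 5c 36.  K' ⊕ opad = dd fa db 8b a9 36 5c.
Inner input = (K'⊕ipad) ∥ m = b7 90 b1 e1 c3 5c 36 ∥ 34.
Inner hash: sum = 183+144+177+225+195+92+54+52 = 1122 → 04 62.
Outer input = (K'⊕opad) ∥ inner = dd fa db 8b a9 36 5c ∥ 04 62.
Outer hash (tag): sum = 221+250+219+139+169+54+92+4+98 = 1246 → 04 de.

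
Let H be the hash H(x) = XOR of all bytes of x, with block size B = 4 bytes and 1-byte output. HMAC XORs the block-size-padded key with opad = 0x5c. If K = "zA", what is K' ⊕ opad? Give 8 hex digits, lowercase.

261d5c5c

Key "zA" = 7a 41 is 2 bytes ≤ B = 4; zero-pad to 4 bytes: K' = 7a 41 00 00.
XOR each byte with 0x5c: 7a⊕5c=26, 41⊕5c=1d, 00⊕5c=5c, 00⊕5c=5c.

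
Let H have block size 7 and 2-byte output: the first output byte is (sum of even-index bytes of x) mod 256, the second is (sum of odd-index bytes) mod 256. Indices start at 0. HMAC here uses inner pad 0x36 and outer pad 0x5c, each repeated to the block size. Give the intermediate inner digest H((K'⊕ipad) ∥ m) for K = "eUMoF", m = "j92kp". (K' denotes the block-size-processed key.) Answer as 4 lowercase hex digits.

18fe

Key "eUMoF" = 65 55 4d 6f 46 is 5 bytes ≤ B = 7; zero-pad to 7 bytes: K' = 65 55 4d 6f 46 00 00.
K' ⊕ ipad = 53 63 7b 59 70 36 36.
Inner input = 53 63 7b 59 70 36 36 ∥ 6a 39 32 6b 70.
Inner hash: even-index sum = 536 mod 256 = 24; odd-index sum = 510 mod 256 = 254 → 18 fe.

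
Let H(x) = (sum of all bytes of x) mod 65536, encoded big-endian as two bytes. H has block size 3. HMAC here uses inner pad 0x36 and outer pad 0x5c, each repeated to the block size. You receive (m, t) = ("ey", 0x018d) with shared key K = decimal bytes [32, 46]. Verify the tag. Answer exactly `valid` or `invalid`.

valid

Key decimal bytes [32, 46] = 20 2e is 2 bytes ≤ B = 3; zero-pad to 3 bytes: K' = 20 2e 00.
K' ⊕ ipad = 16 18 36; K' ⊕ opad = 7c 72 5c.
Inner hash: sum = 22+24+54+101+121 = 322 → 01 42.
Outer hash (recomputed tag): sum = 124+114+92+1+66 = 397 → 01 8d.
Recomputed tag = 018d; claimed = 018d → match.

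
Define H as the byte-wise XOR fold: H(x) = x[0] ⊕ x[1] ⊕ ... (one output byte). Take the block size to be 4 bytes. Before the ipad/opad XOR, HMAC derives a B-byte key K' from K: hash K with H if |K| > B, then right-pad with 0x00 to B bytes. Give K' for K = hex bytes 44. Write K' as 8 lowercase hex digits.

44000000

Key hex bytes 44 is 1 byte ≤ B = 4; zero-pad to 4 bytes: K' = 44 00 00 00.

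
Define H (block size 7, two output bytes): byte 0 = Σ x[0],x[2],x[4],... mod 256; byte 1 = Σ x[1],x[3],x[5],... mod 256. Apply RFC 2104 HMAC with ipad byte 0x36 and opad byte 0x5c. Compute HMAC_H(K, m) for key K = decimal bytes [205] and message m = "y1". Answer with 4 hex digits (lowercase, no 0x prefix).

Key decimal bytes [205] = cd is 1 byte ≤ B = 7; zero-pad to 7 bytes: K' = cd 00 00 00 00 00 00.
K' ⊕ ipad = fb 36 36 36 36 36 36.  K' ⊕ opad = 91 5c 5c 5c 5c 5c 5c.
Inner input = (K'⊕ipad) ∥ m = fb 36 36 36 36 36 36 ∥ 79 31.
Inner hash: even-index sum = 462 mod 256 = 206; odd-index sum = 283 mod 256 = 27 → ce 1b.
Outer input = (K'⊕opad) ∥ inner = 91 5c 5c 5c 5c 5c 5c ∥ ce 1b.
Outer hash (tag): even-index sum = 448 mod 256 = 192; odd-index sum = 482 mod 256 = 226 → c0 e2.

c0e2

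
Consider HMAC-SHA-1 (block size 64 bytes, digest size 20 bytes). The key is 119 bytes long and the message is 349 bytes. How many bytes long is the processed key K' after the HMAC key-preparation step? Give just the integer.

Key is 119 > 64 bytes, so it is hashed to 20 bytes then zero-padded to 64: |K'| = 64.

64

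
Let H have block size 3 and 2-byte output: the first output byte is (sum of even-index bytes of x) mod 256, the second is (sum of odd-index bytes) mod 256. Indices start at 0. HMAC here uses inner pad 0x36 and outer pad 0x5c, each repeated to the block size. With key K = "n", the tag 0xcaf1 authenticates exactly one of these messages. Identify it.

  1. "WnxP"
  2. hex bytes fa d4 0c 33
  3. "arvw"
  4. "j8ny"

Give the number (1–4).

Key "n" = 6e is 1 byte ≤ B = 3; zero-pad to 3 bytes: K' = 6e 00 00.
K' ⊕ ipad = 58 36 36; K' ⊕ opad = 32 5c 5c.
m1: inner = H(58 36 36 57 6e 78 50) = 4c 05; tag = H(32 5c 5c 4c 05) = 93a8
m2: inner = H(58 36 36 fa d4 0c 33) = 95 3c; tag = H(32 5c 5c 95 3c) = caf1 ← matches
m3: inner = H(58 36 36 61 72 76 77) = 77 0d; tag = H(32 5c 5c 77 0d) = 9bd3
m4: inner = H(58 36 36 6a 38 6e 79) = 3f 0e; tag = H(32 5c 5c 3f 0e) = 9c9b

2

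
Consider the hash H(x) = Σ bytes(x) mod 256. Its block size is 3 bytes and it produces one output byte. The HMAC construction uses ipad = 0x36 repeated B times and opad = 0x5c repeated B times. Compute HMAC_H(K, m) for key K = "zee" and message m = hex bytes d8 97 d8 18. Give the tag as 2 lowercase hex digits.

Key "zee" = 7a 65 65 is exactly B = 3 bytes: K' = 7a 65 65.
K' ⊕ ipad = 4c 53 53.  K' ⊕ opad = 26 39 39.
Inner input = (K'⊕ipad) ∥ m = 4c 53 53 ∥ d8 97 d8 18.
Inner hash: sum = 76+83+83+216+151+216+24 = 849; mod 256 = 81 → 51.
Outer input = (K'⊕opad) ∥ inner = 26 39 39 ∥ 51.
Outer hash (tag): sum = 38+57+57+81 = 233 → e9.

e9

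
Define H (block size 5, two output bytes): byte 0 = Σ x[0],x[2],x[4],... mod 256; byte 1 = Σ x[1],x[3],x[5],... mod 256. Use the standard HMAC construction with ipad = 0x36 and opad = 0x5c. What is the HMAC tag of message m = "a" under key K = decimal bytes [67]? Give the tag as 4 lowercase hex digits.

a499

Key decimal bytes [67] = 43 is 1 byte ≤ B = 5; zero-pad to 5 bytes: K' = 43 00 00 00 00.
K' ⊕ ipad = 75 36 36 36 36.  K' ⊕ opad = 1f 5c 5c 5c 5c.
Inner input = (K'⊕ipad) ∥ m = 75 36 36 36 36 ∥ 61.
Inner hash: even-index sum = 225 mod 256 = 225; odd-index sum = 205 mod 256 = 205 → e1 cd.
Outer input = (K'⊕opad) ∥ inner = 1f 5c 5c 5c 5c ∥ e1 cd.
Outer hash (tag): even-index sum = 420 mod 256 = 164; odd-index sum = 409 mod 256 = 153 → a4 99.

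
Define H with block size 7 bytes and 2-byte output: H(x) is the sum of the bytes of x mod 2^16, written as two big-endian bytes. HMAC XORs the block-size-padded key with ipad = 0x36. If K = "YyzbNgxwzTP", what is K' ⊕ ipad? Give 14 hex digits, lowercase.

Key "YyzbNgxwzTP" = 59 79 7a 62 4e 67 78 77 7a 54 50 is 11 bytes > B = 7, so hash it first: H(key) = 04 70, then zero-pad to 7 bytes: K' = 04 70 00 00 00 00 00.
XOR each byte with 0x36: 04⊕36=32, 70⊕36=46, 00⊕36=36, 00⊕36=36, 00⊕36=36, 00⊕36=36, 00⊕36=36.

32463636363636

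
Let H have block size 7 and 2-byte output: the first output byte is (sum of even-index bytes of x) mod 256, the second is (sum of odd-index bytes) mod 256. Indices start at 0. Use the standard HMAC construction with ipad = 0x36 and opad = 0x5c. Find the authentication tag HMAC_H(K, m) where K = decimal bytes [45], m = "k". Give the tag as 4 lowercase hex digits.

Key decimal bytes [45] = 2d is 1 byte ≤ B = 7; zero-pad to 7 bytes: K' = 2d 00 00 00 00 00 00.
K' ⊕ ipad = 1b 36 36 36 36 36 36.  K' ⊕ opad = 71 5c 5c 5c 5c 5c 5c.
Inner input = (K'⊕ipad) ∥ m = 1b 36 36 36 36 36 36 ∥ 6b.
Inner hash: even-index sum = 189 mod 256 = 189; odd-index sum = 269 mod 256 = 13 → bd 0d.
Outer input = (K'⊕opad) ∥ inner = 71 5c 5c 5c 5c 5c 5c ∥ bd 0d.
Outer hash (tag): even-index sum = 402 mod 256 = 146; odd-index sum = 465 mod 256 = 209 → 92 d1.

92d1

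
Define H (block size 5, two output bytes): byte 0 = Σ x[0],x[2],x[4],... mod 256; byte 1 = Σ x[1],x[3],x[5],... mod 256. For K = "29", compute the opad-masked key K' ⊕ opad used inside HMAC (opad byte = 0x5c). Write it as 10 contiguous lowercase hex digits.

6e655c5c5c

Key "29" = 32 39 is 2 bytes ≤ B = 5; zero-pad to 5 bytes: K' = 32 39 00 00 00.
XOR each byte with 0x5c: 32⊕5c=6e, 39⊕5c=65, 00⊕5c=5c, 00⊕5c=5c, 00⊕5c=5c.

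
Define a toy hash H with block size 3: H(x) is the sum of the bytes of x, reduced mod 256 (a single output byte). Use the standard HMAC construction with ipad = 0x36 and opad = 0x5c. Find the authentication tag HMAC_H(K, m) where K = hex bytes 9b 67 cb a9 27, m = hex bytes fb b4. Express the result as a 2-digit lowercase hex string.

3f

Key hex bytes 9b 67 cb a9 27 is 5 bytes > B = 3, so hash it first: H(key) = 9d, then zero-pad to 3 bytes: K' = 9d 00 00.
K' ⊕ ipad = ab 36 36.  K' ⊕ opad = c1 5c 5c.
Inner input = (K'⊕ipad) ∥ m = ab 36 36 ∥ fb b4.
Inner hash: sum = 171+54+54+251+180 = 710; mod 256 = 198 → c6.
Outer input = (K'⊕opad) ∥ inner = c1 5c 5c ∥ c6.
Outer hash (tag): sum = 193+92+92+198 = 575; mod 256 = 63 → 3f.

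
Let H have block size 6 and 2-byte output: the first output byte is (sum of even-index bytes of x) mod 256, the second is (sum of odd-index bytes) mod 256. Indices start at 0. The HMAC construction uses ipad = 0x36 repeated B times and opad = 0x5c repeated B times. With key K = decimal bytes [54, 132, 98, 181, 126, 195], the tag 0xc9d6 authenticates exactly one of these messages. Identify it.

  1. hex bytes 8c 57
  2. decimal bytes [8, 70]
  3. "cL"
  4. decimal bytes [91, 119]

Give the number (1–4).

Key decimal bytes [54, 132, 98, 181, 126, 195] = 36 84 62 b5 7e c3 is exactly B = 6 bytes: K' = 36 84 62 b5 7e c3.
K' ⊕ ipad = 00 b2 54 83 48 f5; K' ⊕ opad = 6a d8 3e e9 22 9f.
m1: inner = H(00 b2 54 83 48 f5 8c 57) = 28 81; tag = H(6a d8 3e e9 22 9f 28 81) = f2e1
m2: inner = H(00 b2 54 83 48 f5 08 46) = a4 70; tag = H(6a d8 3e e9 22 9f a4 70) = 6ed0
m3: inner = H(00 b2 54 83 48 f5 63 4c) = ff 76; tag = H(6a d8 3e e9 22 9f ff 76) = c9d6 ← matches
m4: inner = H(00 b2 54 83 48 f5 5b 77) = f7 a1; tag = H(6a d8 3e e9 22 9f f7 a1) = c101

3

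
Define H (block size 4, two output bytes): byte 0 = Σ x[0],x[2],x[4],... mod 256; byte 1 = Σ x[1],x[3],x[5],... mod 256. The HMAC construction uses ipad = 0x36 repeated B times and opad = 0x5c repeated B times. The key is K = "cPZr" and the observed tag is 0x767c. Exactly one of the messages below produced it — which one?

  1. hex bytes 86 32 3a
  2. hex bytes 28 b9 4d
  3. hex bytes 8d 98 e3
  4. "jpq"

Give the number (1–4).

3

Key "cPZr" = 63 50 5a 72 is exactly B = 4 bytes: K' = 63 50 5a 72.
K' ⊕ ipad = 55 66 6c 44; K' ⊕ opad = 3f 0c 06 2e.
m1: inner = H(55 66 6c 44 86 32 3a) = 81 dc; tag = H(3f 0c 06 2e 81 dc) = c616
m2: inner = H(55 66 6c 44 28 b9 4d) = 36 63; tag = H(3f 0c 06 2e 36 63) = 7b9d
m3: inner = H(55 66 6c 44 8d 98 e3) = 31 42; tag = H(3f 0c 06 2e 31 42) = 767c ← matches
m4: inner = H(55 66 6c 44 6a 70 71) = 9c 1a; tag = H(3f 0c 06 2e 9c 1a) = e154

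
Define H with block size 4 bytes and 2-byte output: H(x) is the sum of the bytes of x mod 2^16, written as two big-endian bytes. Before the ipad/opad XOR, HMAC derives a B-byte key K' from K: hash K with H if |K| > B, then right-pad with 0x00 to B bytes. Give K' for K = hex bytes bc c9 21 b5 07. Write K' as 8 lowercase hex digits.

02620000

|K| = 5 > B = 4, so first hash the key.
H(K): sum = 188+201+33+181+7 = 610 → 02 62.
Zero-pad H(K) = 02 62 to 4 bytes: K' = 02 62 00 00.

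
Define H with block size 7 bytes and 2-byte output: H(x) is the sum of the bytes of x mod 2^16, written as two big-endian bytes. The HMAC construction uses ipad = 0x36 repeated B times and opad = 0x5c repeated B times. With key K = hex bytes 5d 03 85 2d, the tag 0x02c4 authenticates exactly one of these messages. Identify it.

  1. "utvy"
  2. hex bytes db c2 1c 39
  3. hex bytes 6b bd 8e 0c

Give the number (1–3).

2

Key hex bytes 5d 03 85 2d is 4 bytes ≤ B = 7; zero-pad to 7 bytes: K' = 5d 03 85 2d 00 00 00.
K' ⊕ ipad = 6b 35 b3 1b 36 36 36; K' ⊕ opad = 01 5f d9 71 5c 5c 5c.
m1: inner = H(6b 35 b3 1b 36 36 36 75 74 76 79) = 03 e8; tag = H(01 5f d9 71 5c 5c 5c 03 e8) = 03a9
m2: inner = H(6b 35 b3 1b 36 36 36 db c2 1c 39) = 04 02; tag = H(01 5f d9 71 5c 5c 5c 04 02) = 02c4 ← matches
m3: inner = H(6b 35 b3 1b 36 36 36 6b bd 8e 0c) = 03 d2; tag = H(01 5f d9 71 5c 5c 5c 03 d2) = 0393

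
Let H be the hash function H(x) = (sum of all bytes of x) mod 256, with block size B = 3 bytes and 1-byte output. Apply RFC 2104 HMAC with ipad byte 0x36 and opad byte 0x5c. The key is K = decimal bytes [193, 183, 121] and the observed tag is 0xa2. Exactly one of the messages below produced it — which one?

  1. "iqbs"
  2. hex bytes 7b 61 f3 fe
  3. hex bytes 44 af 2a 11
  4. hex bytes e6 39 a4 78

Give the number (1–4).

3

Key decimal bytes [193, 183, 121] = c1 b7 79 is exactly B = 3 bytes: K' = c1 b7 79.
K' ⊕ ipad = f7 81 4f; K' ⊕ opad = 9d eb 25.
m1: inner = H(f7 81 4f 69 71 62 73) = 76; tag = H(9d eb 25 76) = 23
m2: inner = H(f7 81 4f 7b 61 f3 fe) = 94; tag = H(9d eb 25 94) = 41
m3: inner = H(f7 81 4f 44 af 2a 11) = f5; tag = H(9d eb 25 f5) = a2 ← matches
m4: inner = H(f7 81 4f e6 39 a4 78) = 02; tag = H(9d eb 25 02) = af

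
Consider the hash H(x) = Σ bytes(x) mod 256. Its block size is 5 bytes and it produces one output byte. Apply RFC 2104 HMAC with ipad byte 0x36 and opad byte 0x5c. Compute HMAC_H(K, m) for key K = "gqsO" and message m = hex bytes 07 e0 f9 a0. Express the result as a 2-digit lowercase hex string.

12

Key "gqsO" = 67 71 73 4f is 4 bytes ≤ B = 5; zero-pad to 5 bytes: K' = 67 71 73 4f 00.
K' ⊕ ipad = 51 47 45 79 36.  K' ⊕ opad = 3b 2d 2f 13 5c.
Inner input = (K'⊕ipad) ∥ m = 51 47 45 79 36 ∥ 07 e0 f9 a0.
Inner hash: sum = 81+71+69+121+54+7+224+249+160 = 1036; mod 256 = 12 → 0c.
Outer input = (K'⊕opad) ∥ inner = 3b 2d 2f 13 5c ∥ 0c.
Outer hash (tag): sum = 59+45+47+19+92+12 = 274; mod 256 = 18 → 12.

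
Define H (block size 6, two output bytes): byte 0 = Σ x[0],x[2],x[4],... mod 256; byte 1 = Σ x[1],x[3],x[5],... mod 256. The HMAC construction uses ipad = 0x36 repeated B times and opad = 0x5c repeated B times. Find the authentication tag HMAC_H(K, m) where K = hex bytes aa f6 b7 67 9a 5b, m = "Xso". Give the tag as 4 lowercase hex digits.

Key hex bytes aa f6 b7 67 9a 5b is exactly B = 6 bytes: K' = aa f6 b7 67 9a 5b.
K' ⊕ ipad = 9c c0 81 51 ac 6d.  K' ⊕ opad = f6 aa eb 3b c6 07.
Inner input = (K'⊕ipad) ∥ m = 9c c0 81 51 ac 6d ∥ 58 73 6f.
Inner hash: even-index sum = 656 mod 256 = 144; odd-index sum = 497 mod 256 = 241 → 90 f1.
Outer input = (K'⊕opad) ∥ inner = f6 aa eb 3b c6 07 ∥ 90 f1.
Outer hash (tag): even-index sum = 823 mod 256 = 55; odd-index sum = 477 mod 256 = 221 → 37 dd.

37dd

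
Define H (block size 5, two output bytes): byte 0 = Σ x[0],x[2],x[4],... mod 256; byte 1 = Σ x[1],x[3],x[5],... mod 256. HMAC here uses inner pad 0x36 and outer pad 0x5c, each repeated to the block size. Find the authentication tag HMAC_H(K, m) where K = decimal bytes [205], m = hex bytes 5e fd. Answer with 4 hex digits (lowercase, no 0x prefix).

Key decimal bytes [205] = cd is 1 byte ≤ B = 5; zero-pad to 5 bytes: K' = cd 00 00 00 00.
K' ⊕ ipad = fb 36 36 36 36.  K' ⊕ opad = 91 5c 5c 5c 5c.
Inner input = (K'⊕ipad) ∥ m = fb 36 36 36 36 ∥ 5e fd.
Inner hash: even-index sum = 612 mod 256 = 100; odd-index sum = 202 mod 256 = 202 → 64 ca.
Outer input = (K'⊕opad) ∥ inner = 91 5c 5c 5c 5c ∥ 64 ca.
Outer hash (tag): even-index sum = 531 mod 256 = 19; odd-index sum = 284 mod 256 = 28 → 13 1c.

131c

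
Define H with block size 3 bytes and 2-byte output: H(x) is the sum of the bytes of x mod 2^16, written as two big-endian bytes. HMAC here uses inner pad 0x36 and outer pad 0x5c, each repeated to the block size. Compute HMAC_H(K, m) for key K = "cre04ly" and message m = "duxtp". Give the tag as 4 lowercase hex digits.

Key "cre04ly" = 63 72 65 30 34 6c 79 is 7 bytes > B = 3, so hash it first: H(key) = 02 83, then zero-pad to 3 bytes: K' = 02 83 00.
K' ⊕ ipad = 34 b5 36.  K' ⊕ opad = 5e df 5c.
Inner input = (K'⊕ipad) ∥ m = 34 b5 36 ∥ 64 75 78 74 70.
Inner hash: sum = 52+181+54+100+117+120+116+112 = 852 → 03 54.
Outer input = (K'⊕opad) ∥ inner = 5e df 5c ∥ 03 54.
Outer hash (tag): sum = 94+223+92+3+84 = 496 → 01 f0.

01f0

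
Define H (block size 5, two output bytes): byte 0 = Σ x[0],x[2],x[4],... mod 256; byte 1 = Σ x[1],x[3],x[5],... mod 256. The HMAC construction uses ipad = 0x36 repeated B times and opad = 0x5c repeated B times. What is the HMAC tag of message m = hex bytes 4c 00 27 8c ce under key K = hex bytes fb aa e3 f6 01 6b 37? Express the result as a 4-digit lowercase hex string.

Key hex bytes fb aa e3 f6 01 6b 37 is 7 bytes > B = 5, so hash it first: H(key) = 16 0b, then zero-pad to 5 bytes: K' = 16 0b 00 00 00.
K' ⊕ ipad = 20 3d 36 36 36.  K' ⊕ opad = 4a 57 5c 5c 5c.
Inner input = (K'⊕ipad) ∥ m = 20 3d 36 36 36 ∥ 4c 00 27 8c ce.
Inner hash: even-index sum = 280 mod 256 = 24; odd-index sum = 436 mod 256 = 180 → 18 b4.
Outer input = (K'⊕opad) ∥ inner = 4a 57 5c 5c 5c ∥ 18 b4.
Outer hash (tag): even-index sum = 438 mod 256 = 182; odd-index sum = 203 mod 256 = 203 → b6 cb.

b6cb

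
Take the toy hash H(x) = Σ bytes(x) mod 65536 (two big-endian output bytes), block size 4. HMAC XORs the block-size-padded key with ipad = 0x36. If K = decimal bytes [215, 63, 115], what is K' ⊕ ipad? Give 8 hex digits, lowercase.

Key decimal bytes [215, 63, 115] = d7 3f 73 is 3 bytes ≤ B = 4; zero-pad to 4 bytes: K' = d7 3f 73 00.
XOR each byte with 0x36: d7⊕36=e1, 3f⊕36=09, 73⊕36=45, 00⊕36=36.

e1094536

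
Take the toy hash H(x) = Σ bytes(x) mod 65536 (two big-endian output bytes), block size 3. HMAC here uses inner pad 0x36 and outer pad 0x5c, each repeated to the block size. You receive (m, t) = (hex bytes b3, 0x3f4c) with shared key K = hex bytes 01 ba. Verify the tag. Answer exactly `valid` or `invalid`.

Key hex bytes 01 ba is 2 bytes ≤ B = 3; zero-pad to 3 bytes: K' = 01 ba 00.
K' ⊕ ipad = 37 8c 36; K' ⊕ opad = 5d e6 5c.
Inner hash: sum = 55+140+54+179 = 428 → 01 ac.
Outer hash (recomputed tag): sum = 93+230+92+1+172 = 588 → 02 4c.
Recomputed tag = 024c; claimed = 3f4c → mismatch.

invalid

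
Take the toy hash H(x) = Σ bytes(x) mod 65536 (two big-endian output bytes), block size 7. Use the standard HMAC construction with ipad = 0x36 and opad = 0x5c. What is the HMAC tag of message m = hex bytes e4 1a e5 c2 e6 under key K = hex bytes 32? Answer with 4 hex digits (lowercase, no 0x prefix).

036d

Key hex bytes 32 is 1 byte ≤ B = 7; zero-pad to 7 bytes: K' = 32 00 00 00 00 00 00.
K' ⊕ ipad = 04 36 36 36 36 36 36.  K' ⊕ opad = 6e 5c 5c 5c 5c 5c 5c.
Inner input = (K'⊕ipad) ∥ m = 04 36 36 36 36 36 36 ∥ e4 1a e5 c2 e6.
Inner hash: sum = 4+54+54+54+54+54+54+228+26+229+194+230 = 1235 → 04 d3.
Outer input = (K'⊕opad) ∥ inner = 6e 5c 5c 5c 5c 5c 5c ∥ 04 d3.
Outer hash (tag): sum = 110+92+92+92+92+92+92+4+211 = 877 → 03 6d.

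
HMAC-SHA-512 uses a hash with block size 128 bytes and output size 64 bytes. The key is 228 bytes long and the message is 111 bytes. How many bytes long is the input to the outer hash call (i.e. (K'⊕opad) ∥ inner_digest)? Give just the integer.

Key is 228 > 128 bytes, so it is hashed to 64 bytes then zero-padded to 128: |K'| = 128.
Outer input = (K'⊕opad) ∥ H(inner) → 128 + 64 = 192 bytes.

192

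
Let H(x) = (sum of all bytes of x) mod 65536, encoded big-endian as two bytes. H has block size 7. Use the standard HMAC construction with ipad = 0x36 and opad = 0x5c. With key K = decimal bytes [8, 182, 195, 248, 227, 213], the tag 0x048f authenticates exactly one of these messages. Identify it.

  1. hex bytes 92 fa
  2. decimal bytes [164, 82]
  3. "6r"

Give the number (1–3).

2

Key decimal bytes [8, 182, 195, 248, 227, 213] = 08 b6 c3 f8 e3 d5 is 6 bytes ≤ B = 7; zero-pad to 7 bytes: K' = 08 b6 c3 f8 e3 d5 00.
K' ⊕ ipad = 3e 80 f5 ce d5 e3 36; K' ⊕ opad = 54 ea 9f a4 bf 89 5c.
m1: inner = H(3e 80 f5 ce d5 e3 36 92 fa) = 05 fb; tag = H(54 ea 9f a4 bf 89 5c 05 fb) = 0525
m2: inner = H(3e 80 f5 ce d5 e3 36 a4 52) = 05 65; tag = H(54 ea 9f a4 bf 89 5c 05 65) = 048f ← matches
m3: inner = H(3e 80 f5 ce d5 e3 36 36 72) = 05 17; tag = H(54 ea 9f a4 bf 89 5c 05 17) = 0441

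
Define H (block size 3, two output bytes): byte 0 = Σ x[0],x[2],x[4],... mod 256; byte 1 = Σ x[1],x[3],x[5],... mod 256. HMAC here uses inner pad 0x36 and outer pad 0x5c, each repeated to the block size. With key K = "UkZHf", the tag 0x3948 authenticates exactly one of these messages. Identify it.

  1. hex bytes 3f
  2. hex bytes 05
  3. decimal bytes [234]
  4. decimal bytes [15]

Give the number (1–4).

Key "UkZHf" = 55 6b 5a 48 66 is 5 bytes > B = 3, so hash it first: H(key) = 15 b3, then zero-pad to 3 bytes: K' = 15 b3 00.
K' ⊕ ipad = 23 85 36; K' ⊕ opad = 49 ef 5c.
m1: inner = H(23 85 36 3f) = 59 c4; tag = H(49 ef 5c 59 c4) = 6948
m2: inner = H(23 85 36 05) = 59 8a; tag = H(49 ef 5c 59 8a) = 2f48
m3: inner = H(23 85 36 ea) = 59 6f; tag = H(49 ef 5c 59 6f) = 1448
m4: inner = H(23 85 36 0f) = 59 94; tag = H(49 ef 5c 59 94) = 3948 ← matches

4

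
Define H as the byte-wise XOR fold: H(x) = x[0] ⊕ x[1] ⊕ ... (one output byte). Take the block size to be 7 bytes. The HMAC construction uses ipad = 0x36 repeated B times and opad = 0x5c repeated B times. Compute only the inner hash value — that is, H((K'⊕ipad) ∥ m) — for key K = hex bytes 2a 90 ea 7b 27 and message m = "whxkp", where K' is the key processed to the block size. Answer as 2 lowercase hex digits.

46

Key hex bytes 2a 90 ea 7b 27 is 5 bytes ≤ B = 7; zero-pad to 7 bytes: K' = 2a 90 ea 7b 27 00 00.
K' ⊕ ipad = 1c a6 dc 4d 11 36 36.
Inner input = 1c a6 dc 4d 11 36 36 ∥ 77 68 78 6b 70.
Inner hash: XOR 1c⊕a6⊕dc⊕4d⊕11⊕36⊕36⊕77⊕68⊕78⊕6b⊕70 = 46.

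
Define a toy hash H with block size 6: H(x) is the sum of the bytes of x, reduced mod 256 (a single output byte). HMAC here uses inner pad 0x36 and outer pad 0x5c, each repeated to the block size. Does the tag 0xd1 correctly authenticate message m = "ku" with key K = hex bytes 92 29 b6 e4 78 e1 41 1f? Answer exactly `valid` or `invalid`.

Key hex bytes 92 29 b6 e4 78 e1 41 1f is 8 bytes > B = 6, so hash it first: H(key) = 0e, then zero-pad to 6 bytes: K' = 0e 00 00 00 00 00.
K' ⊕ ipad = 38 36 36 36 36 36; K' ⊕ opad = 52 5c 5c 5c 5c 5c.
Inner hash: sum = 56+54+54+54+54+54+107+117 = 550; mod 256 = 38 → 26.
Outer hash (recomputed tag): sum = 82+92+92+92+92+92+38 = 580; mod 256 = 68 → 44.
Recomputed tag = 44; claimed = d1 → mismatch.

invalid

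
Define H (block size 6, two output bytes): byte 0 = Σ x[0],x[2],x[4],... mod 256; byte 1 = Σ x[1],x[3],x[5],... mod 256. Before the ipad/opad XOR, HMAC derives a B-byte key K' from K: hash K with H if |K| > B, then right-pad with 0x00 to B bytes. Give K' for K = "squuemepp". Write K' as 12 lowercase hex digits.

|K| = 9 > B = 6, so first hash the key.
H(K): even-index sum = 546 mod 256 = 34; odd-index sum = 451 mod 256 = 195 → 22 c3.
Zero-pad H(K) = 22 c3 to 6 bytes: K' = 22 c3 00 00 00 00.

22c300000000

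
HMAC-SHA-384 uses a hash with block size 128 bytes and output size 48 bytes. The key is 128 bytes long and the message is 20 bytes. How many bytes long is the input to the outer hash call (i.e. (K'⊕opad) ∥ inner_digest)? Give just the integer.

Key is 128 ≤ 128 bytes, zero-padded: |K'| = 128.
Outer input = (K'⊕opad) ∥ H(inner) → 128 + 48 = 176 bytes.

176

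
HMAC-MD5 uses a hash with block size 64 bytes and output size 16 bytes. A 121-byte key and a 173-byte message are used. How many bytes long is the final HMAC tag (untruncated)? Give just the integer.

The tag is one MD5 digest: 16 bytes.

16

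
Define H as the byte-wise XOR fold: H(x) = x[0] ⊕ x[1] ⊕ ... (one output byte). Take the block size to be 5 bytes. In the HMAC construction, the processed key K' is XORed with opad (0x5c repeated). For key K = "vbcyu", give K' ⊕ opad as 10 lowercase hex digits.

2a3e3f2529

Key "vbcyu" = 76 62 63 79 75 is exactly B = 5 bytes: K' = 76 62 63 79 75.
XOR each byte with 0x5c: 76⊕5c=2a, 62⊕5c=3e, 63⊕5c=3f, 79⊕5c=25, 75⊕5c=29.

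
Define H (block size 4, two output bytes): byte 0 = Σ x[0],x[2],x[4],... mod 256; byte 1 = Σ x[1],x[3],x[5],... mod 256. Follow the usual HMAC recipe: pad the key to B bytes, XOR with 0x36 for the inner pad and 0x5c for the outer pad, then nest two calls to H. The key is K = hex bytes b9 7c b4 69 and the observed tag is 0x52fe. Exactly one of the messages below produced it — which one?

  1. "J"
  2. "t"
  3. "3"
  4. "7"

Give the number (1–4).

Key hex bytes b9 7c b4 69 is exactly B = 4 bytes: K' = b9 7c b4 69.
K' ⊕ ipad = 8f 4a 82 5f; K' ⊕ opad = e5 20 e8 35.
m1: inner = H(8f 4a 82 5f 4a) = 5b a9; tag = H(e5 20 e8 35 5b a9) = 28fe
m2: inner = H(8f 4a 82 5f 74) = 85 a9; tag = H(e5 20 e8 35 85 a9) = 52fe ← matches
m3: inner = H(8f 4a 82 5f 33) = 44 a9; tag = H(e5 20 e8 35 44 a9) = 11fe
m4: inner = H(8f 4a 82 5f 37) = 48 a9; tag = H(e5 20 e8 35 48 a9) = 15fe

2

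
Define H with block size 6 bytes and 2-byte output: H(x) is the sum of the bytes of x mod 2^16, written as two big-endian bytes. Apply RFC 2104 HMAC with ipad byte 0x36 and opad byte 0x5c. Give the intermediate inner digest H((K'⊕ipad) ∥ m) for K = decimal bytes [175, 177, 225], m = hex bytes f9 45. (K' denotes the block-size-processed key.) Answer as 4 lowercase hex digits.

Key decimal bytes [175, 177, 225] = af b1 e1 is 3 bytes ≤ B = 6; zero-pad to 6 bytes: K' = af b1 e1 00 00 00.
K' ⊕ ipad = 99 87 d7 36 36 36.
Inner input = 99 87 d7 36 36 36 ∥ f9 45.
Inner hash: sum = 153+135+215+54+54+54+249+69 = 983 → 03 d7.

03d7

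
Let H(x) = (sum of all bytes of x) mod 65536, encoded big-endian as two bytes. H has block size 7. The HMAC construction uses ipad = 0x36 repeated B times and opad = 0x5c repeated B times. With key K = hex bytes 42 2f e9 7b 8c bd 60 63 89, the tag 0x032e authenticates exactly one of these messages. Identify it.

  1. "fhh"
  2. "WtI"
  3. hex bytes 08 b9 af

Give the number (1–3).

Key hex bytes 42 2f e9 7b 8c bd 60 63 89 is 9 bytes > B = 7, so hash it first: H(key) = 04 6a, then zero-pad to 7 bytes: K' = 04 6a 00 00 00 00 00.
K' ⊕ ipad = 32 5c 36 36 36 36 36; K' ⊕ opad = 58 36 5c 5c 5c 5c 5c.
m1: inner = H(32 5c 36 36 36 36 36 66 68 68) = 02 d2; tag = H(58 36 5c 5c 5c 5c 5c 02 d2) = 032e ← matches
m2: inner = H(32 5c 36 36 36 36 36 57 74 49) = 02 b0; tag = H(58 36 5c 5c 5c 5c 5c 02 b0) = 030c
m3: inner = H(32 5c 36 36 36 36 36 08 b9 af) = 03 0c; tag = H(58 36 5c 5c 5c 5c 5c 03 0c) = 0269

1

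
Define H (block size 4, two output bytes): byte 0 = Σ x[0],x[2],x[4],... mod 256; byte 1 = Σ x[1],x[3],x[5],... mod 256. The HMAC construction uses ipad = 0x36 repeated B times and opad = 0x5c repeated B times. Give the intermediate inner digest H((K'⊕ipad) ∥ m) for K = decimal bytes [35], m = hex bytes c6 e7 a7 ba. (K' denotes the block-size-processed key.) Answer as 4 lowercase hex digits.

b80d

Key decimal bytes [35] = 23 is 1 byte ≤ B = 4; zero-pad to 4 bytes: K' = 23 00 00 00.
K' ⊕ ipad = 15 36 36 36.
Inner input = 15 36 36 36 ∥ c6 e7 a7 ba.
Inner hash: even-index sum = 440 mod 256 = 184; odd-index sum = 525 mod 256 = 13 → b8 0d.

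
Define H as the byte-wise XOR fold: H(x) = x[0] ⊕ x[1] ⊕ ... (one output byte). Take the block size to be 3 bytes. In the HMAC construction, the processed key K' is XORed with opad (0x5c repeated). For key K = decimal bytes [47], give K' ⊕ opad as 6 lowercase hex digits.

735c5c

Key decimal bytes [47] = 2f is 1 byte ≤ B = 3; zero-pad to 3 bytes: K' = 2f 00 00.
XOR each byte with 0x5c: 2f⊕5c=73, 00⊕5c=5c, 00⊕5c=5c.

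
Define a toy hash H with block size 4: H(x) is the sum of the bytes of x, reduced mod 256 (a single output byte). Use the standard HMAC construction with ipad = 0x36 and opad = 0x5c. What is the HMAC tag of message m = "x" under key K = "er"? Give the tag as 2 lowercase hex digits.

Key "er" = 65 72 is 2 bytes ≤ B = 4; zero-pad to 4 bytes: K' = 65 72 00 00.
K' ⊕ ipad = 53 44 36 36.  K' ⊕ opad = 39 2e 5c 5c.
Inner input = (K'⊕ipad) ∥ m = 53 44 36 36 ∥ 78.
Inner hash: sum = 83+68+54+54+120 = 379; mod 256 = 123 → 7b.
Outer input = (K'⊕opad) ∥ inner = 39 2e 5c 5c ∥ 7b.
Outer hash (tag): sum = 57+46+92+92+123 = 410; mod 256 = 154 → 9a.

9a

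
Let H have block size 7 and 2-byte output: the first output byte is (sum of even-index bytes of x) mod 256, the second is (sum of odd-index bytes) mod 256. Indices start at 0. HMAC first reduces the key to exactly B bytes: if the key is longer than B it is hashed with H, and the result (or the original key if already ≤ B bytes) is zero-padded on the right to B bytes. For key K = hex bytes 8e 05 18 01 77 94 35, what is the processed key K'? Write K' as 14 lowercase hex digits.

Key hex bytes 8e 05 18 01 77 94 35 is exactly B = 7 bytes: K' = 8e 05 18 01 77 94 35.

8e051801779435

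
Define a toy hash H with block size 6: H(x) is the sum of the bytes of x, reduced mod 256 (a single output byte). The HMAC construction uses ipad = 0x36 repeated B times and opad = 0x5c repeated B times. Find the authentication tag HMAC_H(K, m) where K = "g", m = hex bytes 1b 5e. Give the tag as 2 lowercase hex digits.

Key "g" = 67 is 1 byte ≤ B = 6; zero-pad to 6 bytes: K' = 67 00 00 00 00 00.
K' ⊕ ipad = 51 36 36 36 36 36.  K' ⊕ opad = 3b 5c 5c 5c 5c 5c.
Inner input = (K'⊕ipad) ∥ m = 51 36 36 36 36 36 ∥ 1b 5e.
Inner hash: sum = 81+54+54+54+54+54+27+94 = 472; mod 256 = 216 → d8.
Outer input = (K'⊕opad) ∥ inner = 3b 5c 5c 5c 5c 5c ∥ d8.
Outer hash (tag): sum = 59+92+92+92+92+92+216 = 735; mod 256 = 223 → df.

df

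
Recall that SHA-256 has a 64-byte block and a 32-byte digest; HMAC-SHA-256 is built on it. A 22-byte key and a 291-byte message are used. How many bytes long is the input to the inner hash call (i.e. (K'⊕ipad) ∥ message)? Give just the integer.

355

Key is 22 ≤ 64 bytes, zero-padded: |K'| = 64.
Inner input = (K'⊕ipad) ∥ m → 64 + 291 = 355 bytes.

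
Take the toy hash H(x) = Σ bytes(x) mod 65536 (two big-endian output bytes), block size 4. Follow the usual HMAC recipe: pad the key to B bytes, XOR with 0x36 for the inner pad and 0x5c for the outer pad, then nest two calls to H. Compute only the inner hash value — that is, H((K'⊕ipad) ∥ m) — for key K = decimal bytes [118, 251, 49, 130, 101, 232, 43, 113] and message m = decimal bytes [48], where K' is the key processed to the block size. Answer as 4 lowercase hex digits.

0109

Key decimal bytes [118, 251, 49, 130, 101, 232, 43, 113] = 76 fb 31 82 65 e8 2b 71 is 8 bytes > B = 4, so hash it first: H(key) = 04 0d, then zero-pad to 4 bytes: K' = 04 0d 00 00.
K' ⊕ ipad = 32 3b 36 36.
Inner input = 32 3b 36 36 ∥ 30.
Inner hash: sum = 50+59+54+54+48 = 265 → 01 09.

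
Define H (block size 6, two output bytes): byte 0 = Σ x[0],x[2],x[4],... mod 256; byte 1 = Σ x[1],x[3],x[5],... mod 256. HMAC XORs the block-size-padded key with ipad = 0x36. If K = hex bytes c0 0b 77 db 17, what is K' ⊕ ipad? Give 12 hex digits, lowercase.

Key hex bytes c0 0b 77 db 17 is 5 bytes ≤ B = 6; zero-pad to 6 bytes: K' = c0 0b 77 db 17 00.
XOR each byte with 0x36: c0⊕36=f6, 0b⊕36=3d, 77⊕36=41, db⊕36=ed, 17⊕36=21, 00⊕36=36.

f63d41ed2136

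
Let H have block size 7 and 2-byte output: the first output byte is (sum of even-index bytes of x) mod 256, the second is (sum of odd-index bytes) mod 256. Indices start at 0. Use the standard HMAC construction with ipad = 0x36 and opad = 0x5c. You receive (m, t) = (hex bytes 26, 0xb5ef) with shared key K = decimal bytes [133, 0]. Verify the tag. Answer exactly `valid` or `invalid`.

invalid

Key decimal bytes [133, 0] = 85 00 is 2 bytes ≤ B = 7; zero-pad to 7 bytes: K' = 85 00 00 00 00 00 00.
K' ⊕ ipad = b3 36 36 36 36 36 36; K' ⊕ opad = d9 5c 5c 5c 5c 5c 5c.
Inner hash: even-index sum = 341 mod 256 = 85; odd-index sum = 200 mod 256 = 200 → 55 c8.
Outer hash (recomputed tag): even-index sum = 693 mod 256 = 181; odd-index sum = 361 mod 256 = 105 → b5 69.
Recomputed tag = b569; claimed = b5ef → mismatch.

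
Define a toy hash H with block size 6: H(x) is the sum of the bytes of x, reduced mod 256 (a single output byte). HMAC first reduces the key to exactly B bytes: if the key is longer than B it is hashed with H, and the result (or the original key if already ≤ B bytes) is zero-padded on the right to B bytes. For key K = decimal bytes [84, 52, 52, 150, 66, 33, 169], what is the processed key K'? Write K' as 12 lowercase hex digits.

5e0000000000

|K| = 7 > B = 6, so first hash the key.
H(K): sum = 84+52+52+150+66+33+169 = 606; mod 256 = 94 → 5e.
Zero-pad H(K) = 5e to 6 bytes: K' = 5e 00 00 00 00 00.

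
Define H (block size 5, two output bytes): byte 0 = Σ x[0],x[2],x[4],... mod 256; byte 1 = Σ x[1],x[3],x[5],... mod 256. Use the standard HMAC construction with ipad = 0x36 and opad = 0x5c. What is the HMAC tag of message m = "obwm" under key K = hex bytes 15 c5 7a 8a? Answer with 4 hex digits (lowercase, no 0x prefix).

60e3

Key hex bytes 15 c5 7a 8a is 4 bytes ≤ B = 5; zero-pad to 5 bytes: K' = 15 c5 7a 8a 00.
K' ⊕ ipad = 23 f3 4c bc 36.  K' ⊕ opad = 49 99 26 d6 5c.
Inner input = (K'⊕ipad) ∥ m = 23 f3 4c bc 36 ∥ 6f 62 77 6d.
Inner hash: even-index sum = 372 mod 256 = 116; odd-index sum = 661 mod 256 = 149 → 74 95.
Outer input = (K'⊕opad) ∥ inner = 49 99 26 d6 5c ∥ 74 95.
Outer hash (tag): even-index sum = 352 mod 256 = 96; odd-index sum = 483 mod 256 = 227 → 60 e3.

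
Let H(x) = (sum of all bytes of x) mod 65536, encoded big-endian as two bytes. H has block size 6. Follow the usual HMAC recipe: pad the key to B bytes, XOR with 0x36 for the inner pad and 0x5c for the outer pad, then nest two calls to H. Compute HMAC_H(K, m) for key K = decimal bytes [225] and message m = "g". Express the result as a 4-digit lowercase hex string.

Key decimal bytes [225] = e1 is 1 byte ≤ B = 6; zero-pad to 6 bytes: K' = e1 00 00 00 00 00.
K' ⊕ ipad = d7 36 36 36 36 36.  K' ⊕ opad = bd 5c 5c 5c 5c 5c.
Inner input = (K'⊕ipad) ∥ m = d7 36 36 36 36 36 ∥ 67.
Inner hash: sum = 215+54+54+54+54+54+103 = 588 → 02 4c.
Outer input = (K'⊕opad) ∥ inner = bd 5c 5c 5c 5c 5c ∥ 02 4c.
Outer hash (tag): sum = 189+92+92+92+92+92+2+76 = 727 → 02 d7.

02d7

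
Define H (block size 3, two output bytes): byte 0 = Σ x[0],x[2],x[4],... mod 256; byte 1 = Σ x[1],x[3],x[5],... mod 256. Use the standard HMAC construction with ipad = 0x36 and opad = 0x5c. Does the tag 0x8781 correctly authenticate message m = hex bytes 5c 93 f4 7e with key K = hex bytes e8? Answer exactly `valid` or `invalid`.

Key hex bytes e8 is 1 byte ≤ B = 3; zero-pad to 3 bytes: K' = e8 00 00.
K' ⊕ ipad = de 36 36; K' ⊕ opad = b4 5c 5c.
Inner hash: even-index sum = 549 mod 256 = 37; odd-index sum = 390 mod 256 = 134 → 25 86.
Outer hash (recomputed tag): even-index sum = 406 mod 256 = 150; odd-index sum = 129 mod 256 = 129 → 96 81.
Recomputed tag = 9681; claimed = 8781 → mismatch.

invalid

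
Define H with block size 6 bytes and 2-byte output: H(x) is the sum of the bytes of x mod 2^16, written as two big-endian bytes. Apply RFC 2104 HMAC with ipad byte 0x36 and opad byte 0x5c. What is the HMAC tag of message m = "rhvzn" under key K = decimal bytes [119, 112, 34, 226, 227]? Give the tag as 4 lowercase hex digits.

Key decimal bytes [119, 112, 34, 226, 227] = 77 70 22 e2 e3 is 5 bytes ≤ B = 6; zero-pad to 6 bytes: K' = 77 70 22 e2 e3 00.
K' ⊕ ipad = 41 46 14 d4 d5 36.  K' ⊕ opad = 2b 2c 7e be bf 5c.
Inner input = (K'⊕ipad) ∥ m = 41 46 14 d4 d5 36 ∥ 72 68 76 7a 6e.
Inner hash: sum = 65+70+20+212+213+54+114+104+118+122+110 = 1202 → 04 b2.
Outer input = (K'⊕opad) ∥ inner = 2b 2c 7e be bf 5c ∥ 04 b2.
Outer hash (tag): sum = 43+44+126+190+191+92+4+178 = 868 → 03 64.

0364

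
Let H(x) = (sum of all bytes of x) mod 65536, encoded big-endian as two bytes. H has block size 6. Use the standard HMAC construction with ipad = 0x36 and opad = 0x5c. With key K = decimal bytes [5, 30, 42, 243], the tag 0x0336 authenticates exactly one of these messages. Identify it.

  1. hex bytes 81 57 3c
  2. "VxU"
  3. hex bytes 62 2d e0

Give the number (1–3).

1

Key decimal bytes [5, 30, 42, 243] = 05 1e 2a f3 is 4 bytes ≤ B = 6; zero-pad to 6 bytes: K' = 05 1e 2a f3 00 00.
K' ⊕ ipad = 33 28 1c c5 36 36; K' ⊕ opad = 59 42 76 af 5c 5c.
m1: inner = H(33 28 1c c5 36 36 81 57 3c) = 02 bc; tag = H(59 42 76 af 5c 5c 02 bc) = 0336 ← matches
m2: inner = H(33 28 1c c5 36 36 56 78 55) = 02 cb; tag = H(59 42 76 af 5c 5c 02 cb) = 0345
m3: inner = H(33 28 1c c5 36 36 62 2d e0) = 03 17; tag = H(59 42 76 af 5c 5c 03 17) = 0292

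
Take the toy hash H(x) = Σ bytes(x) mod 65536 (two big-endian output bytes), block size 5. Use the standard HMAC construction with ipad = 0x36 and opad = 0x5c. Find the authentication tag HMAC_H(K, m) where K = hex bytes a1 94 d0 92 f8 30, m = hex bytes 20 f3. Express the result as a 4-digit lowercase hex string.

02cb

Key hex bytes a1 94 d0 92 f8 30 is 6 bytes > B = 5, so hash it first: H(key) = 03 bf, then zero-pad to 5 bytes: K' = 03 bf 00 00 00.
K' ⊕ ipad = 35 89 36 36 36.  K' ⊕ opad = 5f e3 5c 5c 5c.
Inner input = (K'⊕ipad) ∥ m = 35 89 36 36 36 ∥ 20 f3.
Inner hash: sum = 53+137+54+54+54+32+243 = 627 → 02 73.
Outer input = (K'⊕opad) ∥ inner = 5f e3 5c 5c 5c ∥ 02 73.
Outer hash (tag): sum = 95+227+92+92+92+2+115 = 715 → 02 cb.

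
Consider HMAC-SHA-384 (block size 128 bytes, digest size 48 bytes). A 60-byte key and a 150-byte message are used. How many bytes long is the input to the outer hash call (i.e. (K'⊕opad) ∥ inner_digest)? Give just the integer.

176

Key is 60 ≤ 128 bytes, zero-padded: |K'| = 128.
Outer input = (K'⊕opad) ∥ H(inner) → 128 + 48 = 176 bytes.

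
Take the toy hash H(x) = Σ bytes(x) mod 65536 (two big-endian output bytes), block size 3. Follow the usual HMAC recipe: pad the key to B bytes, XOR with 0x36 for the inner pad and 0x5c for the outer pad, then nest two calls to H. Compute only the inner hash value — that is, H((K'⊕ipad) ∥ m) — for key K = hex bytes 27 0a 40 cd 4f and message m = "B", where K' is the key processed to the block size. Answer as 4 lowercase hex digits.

Key hex bytes 27 0a 40 cd 4f is 5 bytes > B = 3, so hash it first: H(key) = 01 8d, then zero-pad to 3 bytes: K' = 01 8d 00.
K' ⊕ ipad = 37 bb 36.
Inner input = 37 bb 36 ∥ 42.
Inner hash: sum = 55+187+54+66 = 362 → 01 6a.

016a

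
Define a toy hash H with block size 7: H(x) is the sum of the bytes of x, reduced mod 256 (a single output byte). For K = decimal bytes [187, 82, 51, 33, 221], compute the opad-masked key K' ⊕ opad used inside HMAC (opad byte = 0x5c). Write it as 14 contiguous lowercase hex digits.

e70e6f7d815c5c

Key decimal bytes [187, 82, 51, 33, 221] = bb 52 33 21 dd is 5 bytes ≤ B = 7; zero-pad to 7 bytes: K' = bb 52 33 21 dd 00 00.
XOR each byte with 0x5c: bb⊕5c=e7, 52⊕5c=0e, 33⊕5c=6f, 21⊕5c=7d, dd⊕5c=81, 00⊕5c=5c, 00⊕5c=5c.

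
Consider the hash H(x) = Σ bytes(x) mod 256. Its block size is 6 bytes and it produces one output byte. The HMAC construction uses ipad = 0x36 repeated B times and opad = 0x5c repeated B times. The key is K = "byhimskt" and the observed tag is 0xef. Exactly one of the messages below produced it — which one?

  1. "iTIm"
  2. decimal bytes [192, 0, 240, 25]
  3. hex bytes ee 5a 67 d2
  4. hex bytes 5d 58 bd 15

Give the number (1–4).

3

Key "byhimskt" = 62 79 68 69 6d 73 6b 74 is 8 bytes > B = 6, so hash it first: H(key) = 6b, then zero-pad to 6 bytes: K' = 6b 00 00 00 00 00.
K' ⊕ ipad = 5d 36 36 36 36 36; K' ⊕ opad = 37 5c 5c 5c 5c 5c.
m1: inner = H(5d 36 36 36 36 36 69 54 49 6d) = de; tag = H(37 5c 5c 5c 5c 5c de) = e1
m2: inner = H(5d 36 36 36 36 36 c0 00 f0 19) = 34; tag = H(37 5c 5c 5c 5c 5c 34) = 37
m3: inner = H(5d 36 36 36 36 36 ee 5a 67 d2) = ec; tag = H(37 5c 5c 5c 5c 5c ec) = ef ← matches
m4: inner = H(5d 36 36 36 36 36 5d 58 bd 15) = f2; tag = H(37 5c 5c 5c 5c 5c f2) = f5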